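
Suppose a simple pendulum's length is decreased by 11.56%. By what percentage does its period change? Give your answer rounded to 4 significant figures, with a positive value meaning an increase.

-5.957%

T ∝ √L, so T'/T = √(0.88440) = 0.94043.
Percentage change in T = (0.94043 − 1) × 100% = -5.957%.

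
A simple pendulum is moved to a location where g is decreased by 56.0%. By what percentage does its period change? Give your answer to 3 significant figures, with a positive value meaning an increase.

50.8%

T ∝ 1/√g, so T'/T = 1/√(0.4400) = 1.508.
Percentage change in T = (1.508 − 1) × 100% = 50.8%.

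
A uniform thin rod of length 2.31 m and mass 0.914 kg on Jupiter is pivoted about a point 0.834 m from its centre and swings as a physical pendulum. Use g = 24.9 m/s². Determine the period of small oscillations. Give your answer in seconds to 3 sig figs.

For a physical pendulum T = 2π√(I/(mgd)), with d = 0.8340 m from pivot to centre of mass.
I_cm = mL²/12 = 0.914 × 2.31²/12 = 0.4064 kg·m²; I = I_cm + md² = 0.4064 + 0.914 × 0.8340² = 1.042 kg·m².
T = 2π√(1.042/(0.914 × 24.9 × 0.8340)) = 1.47 s.

1.47 s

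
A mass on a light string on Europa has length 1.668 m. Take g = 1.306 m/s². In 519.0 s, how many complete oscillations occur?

T = 2π√(L/g) = 2π√(1.668/1.306) = 7.1008 s.
Number of complete oscillations = ⌊519.0/7.1008⌋ = ⌊73.091⌋ = 73.

73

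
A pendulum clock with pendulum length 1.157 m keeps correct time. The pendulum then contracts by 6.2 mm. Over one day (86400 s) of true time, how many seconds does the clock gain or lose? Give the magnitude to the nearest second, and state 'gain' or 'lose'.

gain 232 s

T ∝ √L, so T'/T = √(1.15080/1.157) = 0.997317.
In 86400 s of true time the clock registers 86400/0.997317 = 86632.4 s, so it gains 232 s.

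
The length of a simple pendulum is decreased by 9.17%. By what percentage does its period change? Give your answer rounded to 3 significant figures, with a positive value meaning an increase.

T ∝ √L, so T'/T = √(0.9083) = 0.9530.
Percentage change in T = (0.9530 − 1) × 100% = -4.70%.

-4.70%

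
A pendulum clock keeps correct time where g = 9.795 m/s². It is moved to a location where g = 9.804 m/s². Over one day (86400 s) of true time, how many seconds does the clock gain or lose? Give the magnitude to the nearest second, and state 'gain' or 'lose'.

The clock's period scales as T ∝ 1/√g, so T'/T = √(9.795/9.804) = 0.999541.
In 86400 s of true time the clock registers 86400/0.999541 = 86439.7 s, so it gains 40 s.

gain 40 s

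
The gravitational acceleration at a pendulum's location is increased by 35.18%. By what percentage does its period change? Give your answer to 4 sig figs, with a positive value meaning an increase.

-13.99%

T ∝ 1/√g, so T'/T = 1/√(1.3518) = 0.86009.
Percentage change in T = (0.86009 − 1) × 100% = -13.99%.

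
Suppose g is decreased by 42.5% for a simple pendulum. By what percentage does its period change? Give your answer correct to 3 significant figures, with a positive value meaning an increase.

31.9%

T ∝ 1/√g, so T'/T = 1/√(0.5750) = 1.319.
Percentage change in T = (1.319 − 1) × 100% = 31.9%.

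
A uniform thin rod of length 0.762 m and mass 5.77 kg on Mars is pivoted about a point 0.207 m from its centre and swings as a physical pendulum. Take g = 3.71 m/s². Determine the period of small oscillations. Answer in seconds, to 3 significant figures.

For a physical pendulum T = 2π√(I/(mgd)), with d = 0.2070 m from pivot to centre of mass.
I_cm = mL²/12 = 5.77 × 0.762²/12 = 0.2792 kg·m²; I = I_cm + md² = 0.2792 + 5.77 × 0.2070² = 0.5264 kg·m².
T = 2π√(0.5264/(5.77 × 3.71 × 0.2070)) = 2.17 s.

2.17 s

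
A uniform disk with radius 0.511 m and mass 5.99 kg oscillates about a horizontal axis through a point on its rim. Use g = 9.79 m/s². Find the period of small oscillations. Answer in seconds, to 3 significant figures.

1.76 s

I_cm = ½mr² = 0.7821 kg·m². The pivot is at distance d = 0.511 m from the centre of mass.
By the parallel-axis theorem, I = I_cm + md² = 0.7821 + 1.564 = 2.346 kg·m².
T = 2π√(I/(mgd)) = 2π√(2.346/(5.99 × 9.79 × 0.511)) = 1.76 s.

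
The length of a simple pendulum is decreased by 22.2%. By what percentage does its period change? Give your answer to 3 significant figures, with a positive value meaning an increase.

T ∝ √L, so T'/T = √(0.7780) = 0.8820.
Percentage change in T = (0.8820 − 1) × 100% = -11.8%.

-11.8%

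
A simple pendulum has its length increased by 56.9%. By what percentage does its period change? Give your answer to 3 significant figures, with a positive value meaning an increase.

T ∝ √L, so T'/T = √(1.569) = 1.253.
Percentage change in T = (1.253 − 1) × 100% = 25.3%.

25.3%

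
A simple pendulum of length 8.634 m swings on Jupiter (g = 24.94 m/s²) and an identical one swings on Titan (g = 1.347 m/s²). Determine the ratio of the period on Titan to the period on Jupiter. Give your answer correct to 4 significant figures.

4.303

T ∝ 1/√g, so T₂/T₁ = √(g₁/g₂) = √(24.94/1.347) = 4.303.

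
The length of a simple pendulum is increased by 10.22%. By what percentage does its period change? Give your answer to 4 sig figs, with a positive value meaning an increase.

T ∝ √L, so T'/T = √(1.1022) = 1.0499.
Percentage change in T = (1.0499 − 1) × 100% = 4.986%.

4.986%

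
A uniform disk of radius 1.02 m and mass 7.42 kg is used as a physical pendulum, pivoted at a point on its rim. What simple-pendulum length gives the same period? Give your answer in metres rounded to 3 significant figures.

1.53 m

The equivalent simple-pendulum length is L_eq = I/(md), where I is about the pivot and d = 1.020 m.
I_cm = ½mR² = 3.860 kg·m², so I = I_cm + md² = 3.860 + 7.720 = 11.58 kg·m².
L_eq = 11.58/(7.42 × 1.020) = 1.53 m.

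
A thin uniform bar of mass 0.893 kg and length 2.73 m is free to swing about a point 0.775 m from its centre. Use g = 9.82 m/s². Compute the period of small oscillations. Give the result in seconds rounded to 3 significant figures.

2.52 s

For a physical pendulum T = 2π√(I/(mgd)), with d = 0.7750 m from pivot to centre of mass.
I_cm = mL²/12 = 0.893 × 2.73²/12 = 0.5546 kg·m²; I = I_cm + md² = 0.5546 + 0.893 × 0.7750² = 1.091 kg·m².
T = 2π√(1.091/(0.893 × 9.82 × 0.7750)) = 2.52 s.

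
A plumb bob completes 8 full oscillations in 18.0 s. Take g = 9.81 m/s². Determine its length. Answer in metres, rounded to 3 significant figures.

T = 18.0/8 = 2.250 s.
From T = 2π√(L/g), L = gT²/(4π²) = 9.81 × 2.250²/(4π²) = 1.26 m.

1.26 m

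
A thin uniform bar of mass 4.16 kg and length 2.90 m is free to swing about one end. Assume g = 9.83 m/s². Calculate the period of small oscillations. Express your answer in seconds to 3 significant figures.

For a physical pendulum T = 2π√(I/(mgd)), with d = 1.450 m from pivot to centre of mass.
I_cm = mL²/12 = 4.16 × 2.90²/12 = 2.915 kg·m²; I = I_cm + md² = 2.915 + 4.16 × 1.450² = 11.66 kg·m².
T = 2π√(11.66/(4.16 × 9.83 × 1.450)) = 2.79 s.

2.79 s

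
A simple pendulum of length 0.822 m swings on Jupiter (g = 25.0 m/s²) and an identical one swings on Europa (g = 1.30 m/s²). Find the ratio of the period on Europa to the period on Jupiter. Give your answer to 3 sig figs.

4.39

T ∝ 1/√g, so T₂/T₁ = √(g₁/g₂) = √(25.0/1.30) = 4.39.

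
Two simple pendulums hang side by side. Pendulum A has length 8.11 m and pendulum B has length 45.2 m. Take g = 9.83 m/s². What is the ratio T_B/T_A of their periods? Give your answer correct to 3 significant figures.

T ∝ √L, so T_B/T_A = √(L_B/L_A) = √(45.2/8.11) = 2.36.

2.36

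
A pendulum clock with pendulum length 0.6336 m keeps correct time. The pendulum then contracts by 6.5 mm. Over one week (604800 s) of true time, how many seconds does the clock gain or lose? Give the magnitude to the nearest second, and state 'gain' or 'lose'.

gain 3126 s

T ∝ √L, so T'/T = √(0.62710/0.6336) = 0.994857.
In 604800 s of true time the clock registers 604800/0.994857 = 607926.3 s, so it gains 3126 s.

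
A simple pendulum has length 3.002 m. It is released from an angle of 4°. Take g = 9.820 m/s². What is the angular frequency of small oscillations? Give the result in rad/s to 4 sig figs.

1.809 rad/s

ω = √(g/L) = √(9.820/3.002) = 1.809 rad/s.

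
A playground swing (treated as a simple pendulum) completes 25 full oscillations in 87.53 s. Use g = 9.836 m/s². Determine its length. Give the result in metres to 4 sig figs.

T = 87.53/25 = 3.5012 s.
From T = 2π√(L/g), L = gT²/(4π²) = 9.836 × 3.5012²/(4π²) = 3.054 m.

3.054 m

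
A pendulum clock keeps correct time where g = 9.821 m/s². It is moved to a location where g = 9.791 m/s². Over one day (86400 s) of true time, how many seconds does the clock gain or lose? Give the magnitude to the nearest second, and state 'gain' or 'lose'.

The clock's period scales as T ∝ 1/√g, so T'/T = √(9.821/9.791) = 1.00153.
In 86400 s of true time the clock registers 86400/1.00153 = 86267.9 s, so it loses 132 s.

lose 132 s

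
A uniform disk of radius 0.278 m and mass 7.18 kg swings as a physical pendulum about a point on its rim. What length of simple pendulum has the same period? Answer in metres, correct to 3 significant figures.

The equivalent simple-pendulum length is L_eq = I/(md), where I is about the pivot and d = 0.2780 m.
I_cm = ½mR² = 0.2774 kg·m², so I = I_cm + md² = 0.2774 + 0.5549 = 0.8323 kg·m².
L_eq = 0.8323/(7.18 × 0.2780) = 0.417 m.

0.417 m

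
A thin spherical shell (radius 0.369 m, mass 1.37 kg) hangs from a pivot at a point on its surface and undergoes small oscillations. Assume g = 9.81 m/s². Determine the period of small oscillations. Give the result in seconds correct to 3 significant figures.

I_cm = (2/3)mr² = 0.1244 kg·m². The pivot is at distance d = 0.369 m from the centre of mass.
By the parallel-axis theorem, I = I_cm + md² = 0.1244 + 0.1865 = 0.3109 kg·m².
T = 2π√(I/(mgd)) = 2π√(0.3109/(1.37 × 9.81 × 0.369)) = 1.57 s.

1.57 s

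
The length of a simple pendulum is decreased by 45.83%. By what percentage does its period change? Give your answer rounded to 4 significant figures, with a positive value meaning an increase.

T ∝ √L, so T'/T = √(0.54170) = 0.73600.
Percentage change in T = (0.73600 − 1) × 100% = -26.40%.

-26.40%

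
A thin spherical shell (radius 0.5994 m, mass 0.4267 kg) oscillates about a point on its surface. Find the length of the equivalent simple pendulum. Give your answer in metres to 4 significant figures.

0.9990 m

The equivalent simple-pendulum length is L_eq = I/(md), where I is about the pivot and d = 0.59940 m.
I_cm = (2/3)mR² = 0.10220 kg·m², so I = I_cm + md² = 0.10220 + 0.15330 = 0.25551 kg·m².
L_eq = 0.25551/(0.4267 × 0.59940) = 0.9990 m.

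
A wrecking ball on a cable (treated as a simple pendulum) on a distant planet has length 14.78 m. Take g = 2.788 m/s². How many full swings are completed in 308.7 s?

21

T = 2π√(L/g) = 2π√(14.78/2.788) = 14.467 s.
Number of complete oscillations = ⌊308.7/14.467⌋ = ⌊21.339⌋ = 21.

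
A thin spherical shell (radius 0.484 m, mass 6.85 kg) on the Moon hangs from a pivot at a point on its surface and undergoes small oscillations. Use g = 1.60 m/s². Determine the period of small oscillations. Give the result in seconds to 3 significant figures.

4.46 s

I_cm = (2/3)mr² = 1.070 kg·m². The pivot is at distance d = 0.484 m from the centre of mass.
By the parallel-axis theorem, I = I_cm + md² = 1.070 + 1.605 = 2.674 kg·m².
T = 2π√(I/(mgd)) = 2π√(2.674/(6.85 × 1.60 × 0.484)) = 4.46 s.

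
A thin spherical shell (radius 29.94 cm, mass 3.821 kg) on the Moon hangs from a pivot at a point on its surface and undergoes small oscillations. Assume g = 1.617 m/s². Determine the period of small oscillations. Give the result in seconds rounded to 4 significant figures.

3.490 s

I_cm = (2/3)mr² = 0.22834 kg·m². The pivot is at distance d = 0.2994 m from the centre of mass.
By the parallel-axis theorem, I = I_cm + md² = 0.22834 + 0.34252 = 0.57086 kg·m².
T = 2π√(I/(mgd)) = 2π√(0.57086/(3.821 × 1.617 × 0.2994)) = 3.490 s.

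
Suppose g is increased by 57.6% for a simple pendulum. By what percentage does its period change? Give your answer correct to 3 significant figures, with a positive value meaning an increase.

-20.3%

T ∝ 1/√g, so T'/T = 1/√(1.576) = 0.7966.
Percentage change in T = (0.7966 − 1) × 100% = -20.3%.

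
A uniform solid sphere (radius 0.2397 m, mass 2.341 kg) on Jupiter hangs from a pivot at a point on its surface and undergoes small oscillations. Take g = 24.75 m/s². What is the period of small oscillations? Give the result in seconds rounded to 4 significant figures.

0.7316 s

I_cm = (2/5)mr² = 0.053802 kg·m². The pivot is at distance d = 0.2397 m from the centre of mass.
By the parallel-axis theorem, I = I_cm + md² = 0.053802 + 0.13450 = 0.18831 kg·m².
T = 2π√(I/(mgd)) = 2π√(0.18831/(2.341 × 24.75 × 0.2397)) = 0.7316 s.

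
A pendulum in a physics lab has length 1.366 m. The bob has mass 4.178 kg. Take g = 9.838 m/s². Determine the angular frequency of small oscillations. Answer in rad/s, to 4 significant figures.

2.684 rad/s

ω = √(g/L) = √(9.838/1.366) = 2.684 rad/s.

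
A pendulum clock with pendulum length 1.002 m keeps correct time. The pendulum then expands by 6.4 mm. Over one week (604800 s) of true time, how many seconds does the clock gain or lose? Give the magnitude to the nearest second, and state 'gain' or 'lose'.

lose 1922 s

T ∝ √L, so T'/T = √(1.00840/1.002) = 1.00319.
In 604800 s of true time the clock registers 604800/1.00319 = 602877.7 s, so it loses 1922 s.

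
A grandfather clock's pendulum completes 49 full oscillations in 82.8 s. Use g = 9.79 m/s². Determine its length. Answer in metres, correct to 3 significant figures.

0.708 m

T = 82.8/49 = 1.690 s.
From T = 2π√(L/g), L = gT²/(4π²) = 9.79 × 1.690²/(4π²) = 0.708 m.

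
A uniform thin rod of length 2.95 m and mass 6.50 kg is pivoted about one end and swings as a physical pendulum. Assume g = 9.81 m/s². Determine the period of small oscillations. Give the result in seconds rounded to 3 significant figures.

For a physical pendulum T = 2π√(I/(mgd)), with d = 1.475 m from pivot to centre of mass.
I_cm = mL²/12 = 6.50 × 2.95²/12 = 4.714 kg·m²; I = I_cm + md² = 4.714 + 6.50 × 1.475² = 18.86 kg·m².
T = 2π√(18.86/(6.50 × 9.81 × 1.475)) = 2.81 s.

2.81 s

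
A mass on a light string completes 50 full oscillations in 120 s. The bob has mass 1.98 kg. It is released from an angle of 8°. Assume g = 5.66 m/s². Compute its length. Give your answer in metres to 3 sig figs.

T = 120/50 = 2.400 s.
From T = 2π√(L/g), L = gT²/(4π²) = 5.66 × 2.400²/(4π²) = 0.826 m.

0.826 m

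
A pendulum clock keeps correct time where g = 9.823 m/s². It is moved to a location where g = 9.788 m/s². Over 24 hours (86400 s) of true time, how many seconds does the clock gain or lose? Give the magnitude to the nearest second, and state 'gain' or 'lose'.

lose 154 s

The clock's period scales as T ∝ 1/√g, so T'/T = √(9.823/9.788) = 1.00179.
In 86400 s of true time the clock registers 86400/1.00179 = 86245.9 s, so it loses 154 s.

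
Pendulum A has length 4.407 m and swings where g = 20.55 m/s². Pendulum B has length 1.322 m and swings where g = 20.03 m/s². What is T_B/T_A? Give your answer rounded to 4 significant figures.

0.5548

T = 2π√(L/g), so T_B/T_A = √((L_B/g_B)/(L_A/g_A)) = √((1.322/20.03)/(4.407/20.55)) = 0.5548.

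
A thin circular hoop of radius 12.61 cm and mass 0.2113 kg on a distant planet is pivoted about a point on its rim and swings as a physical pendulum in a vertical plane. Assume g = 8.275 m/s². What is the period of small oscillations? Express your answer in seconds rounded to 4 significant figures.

I_cm = mr² = 0.0033599 kg·m². The pivot is at distance d = 0.1261 m from the centre of mass.
By the parallel-axis theorem, I = I_cm + md² = 0.0033599 + 0.0033599 = 0.0067199 kg·m².
T = 2π√(I/(mgd)) = 2π√(0.0067199/(0.2113 × 8.275 × 0.1261)) = 1.097 s.

1.097 s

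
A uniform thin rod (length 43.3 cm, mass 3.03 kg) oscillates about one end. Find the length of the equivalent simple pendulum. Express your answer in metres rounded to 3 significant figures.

The equivalent simple-pendulum length is L_eq = I/(md), where I is about the pivot and d = 0.2165 m.
I_cm = (1/12)mL² = 0.04734 kg·m², so I = I_cm + md² = 0.04734 + 0.1420 = 0.1894 kg·m².
L_eq = 0.1894/(3.03 × 0.2165) = 0.289 m.

0.289 m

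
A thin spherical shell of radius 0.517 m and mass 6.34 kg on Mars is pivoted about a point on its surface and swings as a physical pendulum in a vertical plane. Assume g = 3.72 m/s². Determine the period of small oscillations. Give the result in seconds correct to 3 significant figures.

3.02 s

I_cm = (2/3)mr² = 1.130 kg·m². The pivot is at distance d = 0.517 m from the centre of mass.
By the parallel-axis theorem, I = I_cm + md² = 1.130 + 1.695 = 2.824 kg·m².
T = 2π√(I/(mgd)) = 2π√(2.824/(6.34 × 3.72 × 0.517)) = 3.02 s.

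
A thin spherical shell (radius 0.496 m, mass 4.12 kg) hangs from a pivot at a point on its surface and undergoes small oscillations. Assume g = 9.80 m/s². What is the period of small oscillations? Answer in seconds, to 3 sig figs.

I_cm = (2/3)mr² = 0.6757 kg·m². The pivot is at distance d = 0.496 m from the centre of mass.
By the parallel-axis theorem, I = I_cm + md² = 0.6757 + 1.014 = 1.689 kg·m².
T = 2π√(I/(mgd)) = 2π√(1.689/(4.12 × 9.80 × 0.496)) = 1.82 s.

1.82 s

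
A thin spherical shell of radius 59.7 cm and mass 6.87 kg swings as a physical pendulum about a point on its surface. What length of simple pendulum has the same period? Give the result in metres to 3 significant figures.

The equivalent simple-pendulum length is L_eq = I/(md), where I is about the pivot and d = 0.5970 m.
I_cm = (2/3)mR² = 1.632 kg·m², so I = I_cm + md² = 1.632 + 2.449 = 4.081 kg·m².
L_eq = 4.081/(6.87 × 0.5970) = 0.995 m.

0.995 m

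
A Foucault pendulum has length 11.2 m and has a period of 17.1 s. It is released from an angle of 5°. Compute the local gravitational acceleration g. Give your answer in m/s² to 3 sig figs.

1.51 m/s²

From T = 2π√(L/g), g = 4π²L/T² = 4π² × 11.2/17.10² = 1.51 m/s².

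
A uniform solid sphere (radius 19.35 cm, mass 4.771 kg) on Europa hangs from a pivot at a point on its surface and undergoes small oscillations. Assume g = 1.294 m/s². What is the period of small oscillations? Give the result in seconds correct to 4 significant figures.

I_cm = (2/5)mr² = 0.071455 kg·m². The pivot is at distance d = 0.1935 m from the centre of mass.
By the parallel-axis theorem, I = I_cm + md² = 0.071455 + 0.17864 = 0.25009 kg·m².
T = 2π√(I/(mgd)) = 2π√(0.25009/(4.771 × 1.294 × 0.1935)) = 2.875 s.

2.875 s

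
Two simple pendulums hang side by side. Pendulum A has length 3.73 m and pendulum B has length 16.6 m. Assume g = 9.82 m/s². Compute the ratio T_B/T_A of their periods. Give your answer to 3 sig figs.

T ∝ √L, so T_B/T_A = √(L_B/L_A) = √(16.6/3.73) = 2.11.

2.11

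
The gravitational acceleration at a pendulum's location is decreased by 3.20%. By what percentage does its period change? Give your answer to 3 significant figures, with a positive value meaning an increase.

1.64%

T ∝ 1/√g, so T'/T = 1/√(0.9680) = 1.016.
Percentage change in T = (1.016 − 1) × 100% = 1.64%.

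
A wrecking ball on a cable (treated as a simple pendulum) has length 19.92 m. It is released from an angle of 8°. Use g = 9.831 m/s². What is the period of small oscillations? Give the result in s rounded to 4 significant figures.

8.944 s

T = 2π√(L/g) = 2π√(19.92/9.831) = 2π × 1.4235 = 8.944 s.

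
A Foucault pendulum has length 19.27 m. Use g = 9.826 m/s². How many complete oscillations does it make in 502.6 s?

57

T = 2π√(L/g) = 2π√(19.27/9.826) = 8.7990 s.
Number of complete oscillations = ⌊502.6/8.7990⌋ = ⌊57.120⌋ = 57.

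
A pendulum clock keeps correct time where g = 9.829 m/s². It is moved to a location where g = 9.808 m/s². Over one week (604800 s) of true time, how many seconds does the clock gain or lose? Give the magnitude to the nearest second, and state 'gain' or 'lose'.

lose 646 s

The clock's period scales as T ∝ 1/√g, so T'/T = √(9.829/9.808) = 1.00107.
In 604800 s of true time the clock registers 604800/1.00107 = 604153.6 s, so it loses 646 s.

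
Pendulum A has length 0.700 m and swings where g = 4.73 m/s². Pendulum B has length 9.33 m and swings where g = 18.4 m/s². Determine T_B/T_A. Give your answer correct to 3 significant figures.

1.85

T = 2π√(L/g), so T_B/T_A = √((L_B/g_B)/(L_A/g_A)) = √((9.33/18.4)/(0.700/4.73)) = 1.85.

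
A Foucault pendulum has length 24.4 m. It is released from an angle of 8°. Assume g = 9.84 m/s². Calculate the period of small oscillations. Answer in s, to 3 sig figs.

T = 2π√(L/g) = 2π√(24.4/9.84) = 2π × 1.575 = 9.89 s.

9.89 s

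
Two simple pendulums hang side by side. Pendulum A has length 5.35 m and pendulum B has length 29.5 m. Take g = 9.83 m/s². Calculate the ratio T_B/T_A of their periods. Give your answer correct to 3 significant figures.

T ∝ √L, so T_B/T_A = √(L_B/L_A) = √(29.5/5.35) = 2.35.

2.35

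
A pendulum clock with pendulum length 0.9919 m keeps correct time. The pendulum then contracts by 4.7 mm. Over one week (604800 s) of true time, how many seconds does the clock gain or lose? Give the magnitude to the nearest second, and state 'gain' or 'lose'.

T ∝ √L, so T'/T = √(0.98720/0.9919) = 0.997628.
In 604800 s of true time the clock registers 604800/0.997628 = 606238.0 s, so it gains 1438 s.

gain 1438 s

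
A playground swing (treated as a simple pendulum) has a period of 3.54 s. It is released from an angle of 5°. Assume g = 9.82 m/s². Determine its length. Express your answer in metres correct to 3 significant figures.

3.12 m

From T = 2π√(L/g), L = gT²/(4π²) = 9.82 × 3.540²/(4π²) = 3.12 m.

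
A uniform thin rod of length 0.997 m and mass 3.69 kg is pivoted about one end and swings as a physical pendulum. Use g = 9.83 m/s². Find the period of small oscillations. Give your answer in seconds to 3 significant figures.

1.63 s

For a physical pendulum T = 2π√(I/(mgd)), with d = 0.4985 m from pivot to centre of mass.
I_cm = mL²/12 = 3.69 × 0.997²/12 = 0.3057 kg·m²; I = I_cm + md² = 0.3057 + 3.69 × 0.4985² = 1.223 kg·m².
T = 2π√(1.223/(3.69 × 9.83 × 0.4985)) = 1.63 s.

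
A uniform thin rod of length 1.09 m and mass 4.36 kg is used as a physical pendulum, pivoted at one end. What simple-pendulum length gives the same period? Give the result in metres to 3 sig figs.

The equivalent simple-pendulum length is L_eq = I/(md), where I is about the pivot and d = 0.5450 m.
I_cm = (1/12)mL² = 0.4317 kg·m², so I = I_cm + md² = 0.4317 + 1.295 = 1.727 kg·m².
L_eq = 1.727/(4.36 × 0.5450) = 0.727 m.

0.727 m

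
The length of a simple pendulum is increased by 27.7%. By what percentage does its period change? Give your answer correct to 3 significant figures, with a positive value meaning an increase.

T ∝ √L, so T'/T = √(1.277) = 1.130.
Percentage change in T = (1.130 − 1) × 100% = 13.0%.

13.0%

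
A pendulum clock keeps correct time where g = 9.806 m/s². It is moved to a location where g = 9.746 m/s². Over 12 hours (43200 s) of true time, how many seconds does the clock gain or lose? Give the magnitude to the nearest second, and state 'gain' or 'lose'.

The clock's period scales as T ∝ 1/√g, so T'/T = √(9.806/9.746) = 1.00307.
In 43200 s of true time the clock registers 43200/1.00307 = 43067.6 s, so it loses 132 s.

lose 132 s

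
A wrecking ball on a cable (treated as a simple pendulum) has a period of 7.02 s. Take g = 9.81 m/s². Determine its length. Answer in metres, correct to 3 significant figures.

From T = 2π√(L/g), L = gT²/(4π²) = 9.81 × 7.020²/(4π²) = 12.2 m.

12.2 m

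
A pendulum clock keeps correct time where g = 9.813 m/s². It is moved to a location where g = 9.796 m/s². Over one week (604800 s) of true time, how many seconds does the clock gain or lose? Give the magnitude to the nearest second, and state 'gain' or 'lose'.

lose 524 s

The clock's period scales as T ∝ 1/√g, so T'/T = √(9.813/9.796) = 1.00087.
In 604800 s of true time the clock registers 604800/1.00087 = 604275.9 s, so it loses 524 s.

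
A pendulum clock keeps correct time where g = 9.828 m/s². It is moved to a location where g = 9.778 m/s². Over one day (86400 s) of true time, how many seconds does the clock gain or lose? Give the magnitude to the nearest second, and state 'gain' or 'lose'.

The clock's period scales as T ∝ 1/√g, so T'/T = √(9.828/9.778) = 1.00255.
In 86400 s of true time the clock registers 86400/1.00255 = 86179.9 s, so it loses 220 s.

lose 220 s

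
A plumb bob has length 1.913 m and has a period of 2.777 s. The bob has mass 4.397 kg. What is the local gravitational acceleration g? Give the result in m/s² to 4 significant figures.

9.793 m/s²

From T = 2π√(L/g), g = 4π²L/T² = 4π² × 1.913/2.7770² = 9.793 m/s².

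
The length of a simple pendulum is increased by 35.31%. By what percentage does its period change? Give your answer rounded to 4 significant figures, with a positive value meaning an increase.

16.32%

T ∝ √L, so T'/T = √(1.3531) = 1.1632.
Percentage change in T = (1.1632 − 1) × 100% = 16.32%.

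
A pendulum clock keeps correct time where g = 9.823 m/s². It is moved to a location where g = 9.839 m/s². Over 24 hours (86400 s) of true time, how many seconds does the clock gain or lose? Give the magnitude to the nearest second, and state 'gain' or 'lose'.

gain 70 s

The clock's period scales as T ∝ 1/√g, so T'/T = √(9.823/9.839) = 0.999187.
In 86400 s of true time the clock registers 86400/0.999187 = 86470.3 s, so it gains 70 s.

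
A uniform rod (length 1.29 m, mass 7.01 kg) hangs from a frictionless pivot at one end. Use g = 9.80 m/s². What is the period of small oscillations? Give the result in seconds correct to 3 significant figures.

1.86 s

For a physical pendulum T = 2π√(I/(mgd)), with d = 0.6450 m from pivot to centre of mass.
I_cm = mL²/12 = 7.01 × 1.29²/12 = 0.9721 kg·m²; I = I_cm + md² = 0.9721 + 7.01 × 0.6450² = 3.888 kg·m².
T = 2π√(3.888/(7.01 × 9.80 × 0.6450)) = 1.86 s.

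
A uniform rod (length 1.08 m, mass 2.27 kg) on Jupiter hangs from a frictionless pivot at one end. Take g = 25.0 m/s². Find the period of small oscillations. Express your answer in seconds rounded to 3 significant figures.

1.07 s

For a physical pendulum T = 2π√(I/(mgd)), with d = 0.5400 m from pivot to centre of mass.
I_cm = mL²/12 = 2.27 × 1.08²/12 = 0.2206 kg·m²; I = I_cm + md² = 0.2206 + 2.27 × 0.5400² = 0.8826 kg·m².
T = 2π√(0.8826/(2.27 × 25.0 × 0.5400)) = 1.07 s.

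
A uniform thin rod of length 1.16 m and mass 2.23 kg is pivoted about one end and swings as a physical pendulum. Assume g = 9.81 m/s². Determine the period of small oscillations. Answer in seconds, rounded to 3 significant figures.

For a physical pendulum T = 2π√(I/(mgd)), with d = 0.5800 m from pivot to centre of mass.
I_cm = mL²/12 = 2.23 × 1.16²/12 = 0.2501 kg·m²; I = I_cm + md² = 0.2501 + 2.23 × 0.5800² = 1.000 kg·m².
T = 2π√(1.000/(2.23 × 9.81 × 0.5800)) = 1.76 s.

1.76 s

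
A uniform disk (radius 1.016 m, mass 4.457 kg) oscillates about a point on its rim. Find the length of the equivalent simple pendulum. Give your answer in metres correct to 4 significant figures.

The equivalent simple-pendulum length is L_eq = I/(md), where I is about the pivot and d = 1.0160 m.
I_cm = ½mR² = 2.3004 kg·m², so I = I_cm + md² = 2.3004 + 4.6008 = 6.9011 kg·m².
L_eq = 6.9011/(4.457 × 1.0160) = 1.524 m.

1.524 m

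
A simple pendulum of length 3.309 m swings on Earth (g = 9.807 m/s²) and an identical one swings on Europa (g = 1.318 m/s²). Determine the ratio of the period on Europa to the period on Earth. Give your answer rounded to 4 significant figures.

2.728

T ∝ 1/√g, so T₂/T₁ = √(g₁/g₂) = √(9.807/1.318) = 2.728.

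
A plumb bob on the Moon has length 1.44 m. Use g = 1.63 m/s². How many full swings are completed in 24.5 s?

4

T = 2π√(L/g) = 2π√(1.44/1.63) = 5.906 s.
Number of complete oscillations = ⌊24.5/5.906⌋ = ⌊4.149⌋ = 4.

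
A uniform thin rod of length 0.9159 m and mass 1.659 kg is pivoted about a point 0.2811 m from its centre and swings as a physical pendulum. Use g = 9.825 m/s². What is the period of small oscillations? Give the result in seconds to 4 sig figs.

For a physical pendulum T = 2π√(I/(mgd)), with d = 0.28110 m from pivot to centre of mass.
I_cm = mL²/12 = 1.659 × 0.9159²/12 = 0.11597 kg·m²; I = I_cm + md² = 0.11597 + 1.659 × 0.28110² = 0.24706 kg·m².
T = 2π√(0.24706/(1.659 × 9.825 × 0.28110)) = 1.459 s.

1.459 s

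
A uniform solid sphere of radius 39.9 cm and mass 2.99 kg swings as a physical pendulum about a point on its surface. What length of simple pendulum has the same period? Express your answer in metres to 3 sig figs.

0.559 m

The equivalent simple-pendulum length is L_eq = I/(md), where I is about the pivot and d = 0.3990 m.
I_cm = (2/5)mR² = 0.1904 kg·m², so I = I_cm + md² = 0.1904 + 0.4760 = 0.6664 kg·m².
L_eq = 0.6664/(2.99 × 0.3990) = 0.559 m.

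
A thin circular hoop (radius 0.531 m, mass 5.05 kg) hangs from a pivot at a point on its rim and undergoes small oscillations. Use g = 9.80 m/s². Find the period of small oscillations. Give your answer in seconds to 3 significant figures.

I_cm = mr² = 1.424 kg·m². The pivot is at distance d = 0.531 m from the centre of mass.
By the parallel-axis theorem, I = I_cm + md² = 1.424 + 1.424 = 2.848 kg·m².
T = 2π√(I/(mgd)) = 2π√(2.848/(5.05 × 9.80 × 0.531)) = 2.07 s.

2.07 s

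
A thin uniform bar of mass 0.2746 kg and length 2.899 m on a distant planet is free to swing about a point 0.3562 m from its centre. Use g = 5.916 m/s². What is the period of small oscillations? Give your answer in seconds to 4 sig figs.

For a physical pendulum T = 2π√(I/(mgd)), with d = 0.35620 m from pivot to centre of mass.
I_cm = mL²/12 = 0.2746 × 2.899²/12 = 0.19232 kg·m²; I = I_cm + md² = 0.19232 + 0.2746 × 0.35620² = 0.22716 kg·m².
T = 2π√(0.22716/(0.2746 × 5.916 × 0.35620)) = 3.937 s.

3.937 s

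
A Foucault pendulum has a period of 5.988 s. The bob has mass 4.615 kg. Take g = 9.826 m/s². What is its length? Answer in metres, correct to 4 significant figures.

From T = 2π√(L/g), L = gT²/(4π²) = 9.826 × 5.9880²/(4π²) = 8.924 m.

8.924 m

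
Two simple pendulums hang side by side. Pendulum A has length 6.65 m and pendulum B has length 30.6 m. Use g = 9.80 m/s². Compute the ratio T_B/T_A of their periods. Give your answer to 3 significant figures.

2.15

T ∝ √L, so T_B/T_A = √(L_B/L_A) = √(30.6/6.65) = 2.15.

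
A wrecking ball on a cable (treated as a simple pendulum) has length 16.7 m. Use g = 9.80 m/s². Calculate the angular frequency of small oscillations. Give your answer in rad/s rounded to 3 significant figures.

0.766 rad/s

ω = √(g/L) = √(9.80/16.7) = 0.766 rad/s.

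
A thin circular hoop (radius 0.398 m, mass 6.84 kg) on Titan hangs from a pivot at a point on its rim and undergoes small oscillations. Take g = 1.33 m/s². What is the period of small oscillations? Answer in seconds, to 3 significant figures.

I_cm = mr² = 1.083 kg·m². The pivot is at distance d = 0.398 m from the centre of mass.
By the parallel-axis theorem, I = I_cm + md² = 1.083 + 1.083 = 2.167 kg·m².
T = 2π√(I/(mgd)) = 2π√(2.167/(6.84 × 1.33 × 0.398)) = 4.86 s.

4.86 s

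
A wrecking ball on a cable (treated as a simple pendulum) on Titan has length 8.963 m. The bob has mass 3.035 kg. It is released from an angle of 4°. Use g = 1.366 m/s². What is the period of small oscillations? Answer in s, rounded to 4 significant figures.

16.09 s

T = 2π√(L/g) = 2π√(8.963/1.366) = 2π × 2.5615 = 16.09 s.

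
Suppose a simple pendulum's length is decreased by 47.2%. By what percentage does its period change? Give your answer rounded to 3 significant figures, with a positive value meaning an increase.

T ∝ √L, so T'/T = √(0.5280) = 0.7266.
Percentage change in T = (0.7266 − 1) × 100% = -27.3%.

-27.3%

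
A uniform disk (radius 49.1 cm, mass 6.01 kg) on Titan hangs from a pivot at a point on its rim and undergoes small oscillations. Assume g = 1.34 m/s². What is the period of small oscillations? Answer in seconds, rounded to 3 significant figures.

4.66 s

I_cm = ½mr² = 0.7244 kg·m². The pivot is at distance d = 0.491 m from the centre of mass.
By the parallel-axis theorem, I = I_cm + md² = 0.7244 + 1.449 = 2.173 kg·m².
T = 2π√(I/(mgd)) = 2π√(2.173/(6.01 × 1.34 × 0.491)) = 4.66 s.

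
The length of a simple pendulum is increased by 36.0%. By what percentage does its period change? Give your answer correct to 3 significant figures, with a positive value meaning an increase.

T ∝ √L, so T'/T = √(1.360) = 1.166.
Percentage change in T = (1.166 − 1) × 100% = 16.6%.

16.6%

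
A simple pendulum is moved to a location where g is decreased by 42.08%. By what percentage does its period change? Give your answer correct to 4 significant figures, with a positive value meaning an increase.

31.40%

T ∝ 1/√g, so T'/T = 1/√(0.57920) = 1.3140.
Percentage change in T = (1.3140 − 1) × 100% = 31.40%.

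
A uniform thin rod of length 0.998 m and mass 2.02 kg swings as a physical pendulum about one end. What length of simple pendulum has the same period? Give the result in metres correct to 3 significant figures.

0.665 m

The equivalent simple-pendulum length is L_eq = I/(md), where I is about the pivot and d = 0.4990 m.
I_cm = (1/12)mL² = 0.1677 kg·m², so I = I_cm + md² = 0.1677 + 0.5030 = 0.6706 kg·m².
L_eq = 0.6706/(2.02 × 0.4990) = 0.665 m.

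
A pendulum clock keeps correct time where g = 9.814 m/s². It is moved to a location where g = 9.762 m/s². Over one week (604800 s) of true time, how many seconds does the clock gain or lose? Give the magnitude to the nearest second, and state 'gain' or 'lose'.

lose 1604 s

The clock's period scales as T ∝ 1/√g, so T'/T = √(9.814/9.762) = 1.00266.
In 604800 s of true time the clock registers 604800/1.00266 = 603195.6 s, so it loses 1604 s.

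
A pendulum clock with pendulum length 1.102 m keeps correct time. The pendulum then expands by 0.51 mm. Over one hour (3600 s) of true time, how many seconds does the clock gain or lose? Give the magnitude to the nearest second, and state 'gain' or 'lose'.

lose 1 s

T ∝ √L, so T'/T = √(1.10251/1.102) = 1.00023.
In 3600 s of true time the clock registers 3600/1.00023 = 3599.2 s, so it loses 1 s.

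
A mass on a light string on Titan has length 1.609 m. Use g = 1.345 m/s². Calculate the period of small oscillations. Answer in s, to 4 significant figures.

T = 2π√(L/g) = 2π√(1.609/1.345) = 2π × 1.0937 = 6.872 s.

6.872 s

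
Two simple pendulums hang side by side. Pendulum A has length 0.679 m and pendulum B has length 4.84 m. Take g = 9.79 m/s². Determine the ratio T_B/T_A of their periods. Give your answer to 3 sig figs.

T ∝ √L, so T_B/T_A = √(L_B/L_A) = √(4.84/0.679) = 2.67.

2.67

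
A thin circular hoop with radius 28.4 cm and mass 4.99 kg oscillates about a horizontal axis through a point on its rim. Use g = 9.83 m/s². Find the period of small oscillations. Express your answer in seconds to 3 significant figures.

1.51 s

I_cm = mr² = 0.4025 kg·m². The pivot is at distance d = 0.284 m from the centre of mass.
By the parallel-axis theorem, I = I_cm + md² = 0.4025 + 0.4025 = 0.8049 kg·m².
T = 2π√(I/(mgd)) = 2π√(0.8049/(4.99 × 9.83 × 0.284)) = 1.51 s.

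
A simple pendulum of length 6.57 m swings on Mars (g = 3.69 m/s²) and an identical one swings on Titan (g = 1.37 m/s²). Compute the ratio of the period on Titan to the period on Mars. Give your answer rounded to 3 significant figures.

1.64

T ∝ 1/√g, so T₂/T₁ = √(g₁/g₂) = √(3.69/1.37) = 1.64.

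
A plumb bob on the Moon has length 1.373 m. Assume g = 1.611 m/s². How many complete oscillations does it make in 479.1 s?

82

T = 2π√(L/g) = 2π√(1.373/1.611) = 5.8005 s.
Number of complete oscillations = ⌊479.1/5.8005⌋ = ⌊82.596⌋ = 82.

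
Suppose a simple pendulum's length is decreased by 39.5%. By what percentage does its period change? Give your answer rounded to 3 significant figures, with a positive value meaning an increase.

T ∝ √L, so T'/T = √(0.6050) = 0.7778.
Percentage change in T = (0.7778 − 1) × 100% = -22.2%.

-22.2%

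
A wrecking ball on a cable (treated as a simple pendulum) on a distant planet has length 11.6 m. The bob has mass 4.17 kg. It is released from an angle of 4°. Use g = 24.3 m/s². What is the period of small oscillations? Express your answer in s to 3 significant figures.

4.34 s

T = 2π√(L/g) = 2π√(11.6/24.3) = 2π × 0.6909 = 4.34 s.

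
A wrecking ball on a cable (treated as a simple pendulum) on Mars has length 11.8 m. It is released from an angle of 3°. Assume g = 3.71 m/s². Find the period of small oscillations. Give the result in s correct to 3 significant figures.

11.2 s

T = 2π√(L/g) = 2π√(11.8/3.71) = 2π × 1.783 = 11.2 s.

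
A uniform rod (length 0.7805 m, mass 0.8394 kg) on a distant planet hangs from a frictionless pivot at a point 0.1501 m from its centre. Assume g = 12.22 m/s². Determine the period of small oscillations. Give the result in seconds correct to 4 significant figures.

For a physical pendulum T = 2π√(I/(mgd)), with d = 0.15010 m from pivot to centre of mass.
I_cm = mL²/12 = 0.8394 × 0.7805²/12 = 0.042612 kg·m²; I = I_cm + md² = 0.042612 + 0.8394 × 0.15010² = 0.061524 kg·m².
T = 2π√(0.061524/(0.8394 × 12.22 × 0.15010)) = 1.256 s.

1.256 s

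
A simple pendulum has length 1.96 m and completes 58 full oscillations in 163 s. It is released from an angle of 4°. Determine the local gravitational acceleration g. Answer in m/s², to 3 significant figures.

9.80 m/s²

T = 163/58 = 2.810 s.
From T = 2π√(L/g), g = 4π²L/T² = 4π² × 1.96/2.810² = 9.80 m/s².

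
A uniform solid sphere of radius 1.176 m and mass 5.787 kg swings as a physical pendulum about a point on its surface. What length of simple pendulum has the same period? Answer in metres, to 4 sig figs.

1.646 m

The equivalent simple-pendulum length is L_eq = I/(md), where I is about the pivot and d = 1.1760 m.
I_cm = (2/5)mR² = 3.2013 kg·m², so I = I_cm + md² = 3.2013 + 8.0033 = 11.205 kg·m².
L_eq = 11.205/(5.787 × 1.1760) = 1.646 m.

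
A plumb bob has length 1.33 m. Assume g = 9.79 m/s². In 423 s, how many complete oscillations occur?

T = 2π√(L/g) = 2π√(1.33/9.79) = 2.316 s.
Number of complete oscillations = ⌊423/2.316⌋ = ⌊182.7⌋ = 182.

182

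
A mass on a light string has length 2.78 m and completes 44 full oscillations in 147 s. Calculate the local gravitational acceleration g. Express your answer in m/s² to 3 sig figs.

9.83 m/s²

T = 147/44 = 3.341 s.
From T = 2π√(L/g), g = 4π²L/T² = 4π² × 2.78/3.341² = 9.83 m/s².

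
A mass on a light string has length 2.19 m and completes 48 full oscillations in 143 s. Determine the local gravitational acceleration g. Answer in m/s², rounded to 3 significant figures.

T = 143/48 = 2.979 s.
From T = 2π√(L/g), g = 4π²L/T² = 4π² × 2.19/2.979² = 9.74 m/s².

9.74 m/s²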